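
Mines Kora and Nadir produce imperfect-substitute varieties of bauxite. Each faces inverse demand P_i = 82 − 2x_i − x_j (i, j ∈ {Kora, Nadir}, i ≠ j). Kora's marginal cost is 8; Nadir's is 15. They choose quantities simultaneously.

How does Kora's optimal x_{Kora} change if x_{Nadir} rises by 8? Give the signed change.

Mine Kora's profit: π = x_{Kora}(82 − 2x_{Kora} − x_{Nadir}) − 8x_{Kora}.
∂π/∂x_{Kora} = 74 − 4x_{Kora} − x_{Nadir} = 0 ⇒ x_{Kora} = 18.5 − 0.25x_{Nadir}.
The reaction-function slope is −0.25, so an 8-unit rise in x_{Nadir} moves x_{Kora} by −0.25 × 8 = −2. Kora's best response falls — the actions are strategic substitutes.

-2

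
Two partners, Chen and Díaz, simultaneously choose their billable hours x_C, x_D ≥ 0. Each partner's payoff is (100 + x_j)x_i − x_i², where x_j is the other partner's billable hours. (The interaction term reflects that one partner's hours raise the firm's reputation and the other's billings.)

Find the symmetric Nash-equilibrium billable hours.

100

Chen's payoff is (100 + x_D)x_C − x_C².
∂π/∂x_C = 100 + x_D − 2x_C = 0, so x_C = 50 + 0.5x_D.
The game is symmetric, so in equilibrium x_D = x_C: the reaction function gives 0.5x_C = 50, hence x_C = 100.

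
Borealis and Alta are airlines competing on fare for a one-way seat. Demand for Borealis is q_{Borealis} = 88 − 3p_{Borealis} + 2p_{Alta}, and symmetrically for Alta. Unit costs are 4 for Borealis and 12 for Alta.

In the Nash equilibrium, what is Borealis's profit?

1518.75

Borealis's profit: π = (p_{Borealis} − 4)(88 − 3p_{Borealis} + 2p_{Alta}).
∂π/∂p_{Borealis} = 100 − 6p_{Borealis} + 2p_{Alta} = 0 ⇒ p_{Borealis} = 50/3 + (1/3)p_{Alta}.
Similarly p_{Alta} = 62/3 + (1/3)p_{Borealis}.
Substituting the second reaction function into the first: p_{Borealis} = 50/3 + (1/3)(62/3 + (1/3)p_{Borealis}), which gives (8/9)p_{Borealis} = 212/9 ⇒ p_{Borealis} = 26.5.
Then p_{Alta} = 62/3 + (1/3)·26.5 = 29.5.
q_{Borealis} = 88 − 3·26.5 + 2·29.5 = 67.5.
Profit = (26.5 − 4)·67.5 = 1518.75.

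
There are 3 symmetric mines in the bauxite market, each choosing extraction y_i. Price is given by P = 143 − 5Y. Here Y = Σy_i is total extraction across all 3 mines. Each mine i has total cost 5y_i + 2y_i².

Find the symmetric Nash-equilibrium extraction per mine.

5.75

A representative mine's profit is π_i = y_i(143 − 5Y) − 5y_i − 2y_i², with Y = y_i + Σ_{j≠i} y_j.
First-order condition: 138 − 14y_i − 5Σ_{j≠i} y_j = 0.
Imposing symmetry (y_j = y for all j) turns Σ_{j≠i} y_j into 2y, so 138 = 24y and y = 5.75.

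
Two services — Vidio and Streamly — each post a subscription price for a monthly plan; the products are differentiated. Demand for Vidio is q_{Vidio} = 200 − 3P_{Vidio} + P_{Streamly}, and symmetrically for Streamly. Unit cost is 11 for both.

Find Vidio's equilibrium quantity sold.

Vidio's profit: π = (P_{Vidio} − 11)(200 − 3P_{Vidio} + P_{Streamly}).
∂π/∂P_{Vidio} = 233 − 6P_{Vidio} + P_{Streamly} = 0 ⇒ P_{Vidio} = 233/6 + (1/6)P_{Streamly}.
The game is symmetric, so in equilibrium P_{Streamly} = P_{Vidio}: the reaction function gives (5/6)P_{Vidio} = 233/6, hence P_{Vidio} = 46.6.
q_{Vidio} = 200 − 3·46.6 + 46.6 = 106.8.

106.8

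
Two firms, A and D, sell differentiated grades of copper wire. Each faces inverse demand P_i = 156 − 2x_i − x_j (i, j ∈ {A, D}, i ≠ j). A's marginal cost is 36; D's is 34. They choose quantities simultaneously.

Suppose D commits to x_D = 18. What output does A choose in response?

Firm A's profit: π = x_A(156 − 2x_A − x_D) − 36x_A.
∂π/∂x_A = 120 − 4x_A − x_D = 0 ⇒ x_A = 30 − 0.25x_D.
At x_D = 18: x_A = 30 − 0.25·18 = 25.5.

25.5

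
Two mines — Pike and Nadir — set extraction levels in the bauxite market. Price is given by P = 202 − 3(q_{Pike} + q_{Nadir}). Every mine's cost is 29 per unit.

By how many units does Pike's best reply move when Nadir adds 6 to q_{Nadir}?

Mine Pike's profit: π = q_{Pike}(202 − 3(q_{Pike} + q_{Nadir})) − 29q_{Pike}.
∂π/∂q_{Pike} = 173 − 6q_{Pike} − 3q_{Nadir} = 0, so q_{Pike} = 173/6 − 0.5q_{Nadir}.
The reaction-function slope is −0.5, so a 6-unit rise in q_{Nadir} moves q_{Pike} by −0.5 × 6 = −3. Pike's best response falls — the actions are strategic substitutes.

-3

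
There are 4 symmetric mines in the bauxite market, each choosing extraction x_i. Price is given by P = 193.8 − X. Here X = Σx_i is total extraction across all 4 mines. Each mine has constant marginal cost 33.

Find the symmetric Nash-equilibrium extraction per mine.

A representative mine's profit is π_i = x_i(193.8 − X) − 33x_i, with X = x_i + Σ_{j≠i} x_j.
First-order condition: 160.8 − 2x_i − Σ_{j≠i} x_j = 0.
In a symmetric equilibrium every mine chooses the same x, so Σ_{j≠i} x_j = 3x. The condition becomes 160.8 − 5x = 0, giving x = 160.8/5 = 32.16.

32.16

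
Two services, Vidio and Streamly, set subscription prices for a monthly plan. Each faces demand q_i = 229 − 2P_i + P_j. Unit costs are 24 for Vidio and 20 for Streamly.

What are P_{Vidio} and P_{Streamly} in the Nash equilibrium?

Vidio's profit: π = (P_{Vidio} − 24)(229 − 2P_{Vidio} + P_{Streamly}).
∂π/∂P_{Vidio} = 277 − 4P_{Vidio} + P_{Streamly} = 0 ⇒ P_{Vidio} = 69.25 + 0.25P_{Streamly}.
Similarly P_{Streamly} = 67.25 + 0.25P_{Vidio}.
Solving the two reaction functions simultaneously: (1 − (0.25)(0.25))P_{Vidio} = 69.25 + 0.25·67.25, so 0.9375P_{Vidio} = 86.0625 and P_{Vidio} = 91.8.
Then P_{Streamly} = 67.25 + 0.25·91.8 = 90.2.

91.8, 90.2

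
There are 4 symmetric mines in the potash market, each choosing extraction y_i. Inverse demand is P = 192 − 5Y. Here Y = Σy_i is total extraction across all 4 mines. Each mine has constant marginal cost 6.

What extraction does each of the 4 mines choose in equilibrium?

A representative mine's profit is π_i = y_i(192 − 5Y) − 6y_i, with Y = y_i + Σ_{j≠i} y_j.
First-order condition: 186 − 10y_i − 5Σ_{j≠i} y_j = 0.
In a symmetric equilibrium every mine chooses the same y, so Σ_{j≠i} y_j = 3y. The condition becomes 186 − 25y = 0, giving y = 186/25 = 7.44.

7.44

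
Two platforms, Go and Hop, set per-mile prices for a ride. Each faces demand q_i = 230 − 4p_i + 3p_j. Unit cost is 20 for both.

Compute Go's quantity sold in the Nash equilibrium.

Go's profit: π = (p_{Go} − 20)(230 − 4p_{Go} + 3p_{Hop}).
∂π/∂p_{Go} = 310 − 8p_{Go} + 3p_{Hop} = 0 ⇒ p_{Go} = 38.75 + 0.375p_{Hop}.
By symmetry p_{Hop} = p_{Go}; substituting into the reaction function, 0.625p_{Go} = 38.75 and p_{Go} = 62.
q_{Go} = 230 − 4·62 + 3·62 = 168.

168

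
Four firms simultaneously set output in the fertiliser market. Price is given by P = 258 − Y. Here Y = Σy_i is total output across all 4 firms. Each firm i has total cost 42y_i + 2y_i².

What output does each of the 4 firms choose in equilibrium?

A representative firm's profit is π_i = y_i(258 − Y) − 42y_i − 2y_i², with Y = y_i + Σ_{j≠i} y_j.
First-order condition: 216 − 6y_i − Σ_{j≠i} y_j = 0.
Imposing symmetry (y_j = y for all j) turns Σ_{j≠i} y_j into 3y, so 216 = 9y and y = 24.

24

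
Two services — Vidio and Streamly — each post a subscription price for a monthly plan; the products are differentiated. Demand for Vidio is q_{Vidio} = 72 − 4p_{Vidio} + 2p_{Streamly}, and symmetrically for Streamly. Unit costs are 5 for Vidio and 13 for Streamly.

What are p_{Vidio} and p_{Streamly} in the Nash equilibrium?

16.4, 19.6

Vidio's profit: π = (p_{Vidio} − 5)(72 − 4p_{Vidio} + 2p_{Streamly}).
∂π/∂p_{Vidio} = 92 − 8p_{Vidio} + 2p_{Streamly} = 0 ⇒ p_{Vidio} = 11.5 + 0.25p_{Streamly}.
Similarly p_{Streamly} = 15.5 + 0.25p_{Vidio}.
Plugging p_{Streamly} into Vidio's best response: p_{Vidio} = 11.5 + 0.25(15.5 + 0.25p_{Vidio}) ⇒ 0.9375p_{Vidio} = 15.375, so p_{Vidio} = 16.4.
Then p_{Streamly} = 15.5 + 0.25·16.4 = 19.6.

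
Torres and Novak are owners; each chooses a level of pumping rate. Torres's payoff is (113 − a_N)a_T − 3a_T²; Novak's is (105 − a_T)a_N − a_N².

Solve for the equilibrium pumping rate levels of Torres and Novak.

11, 47

Expanding Torres's payoff: 113a_T − a_Na_T − 3a_T².
∂π/∂a_T = 113 − a_N − 6a_T = 0, so a_T = 113/6 − (1/6)a_N.
Likewise for Novak: a_N = 52.5 − 0.5a_T.
Solving the two reaction functions simultaneously: (1 − (−1/6)(−0.5))a_T = 113/6 − (1/6)·52.5, so (11/12)a_T = 121/12 and a_T = 11.
Then a_N = 52.5 − 0.5·11 = 47.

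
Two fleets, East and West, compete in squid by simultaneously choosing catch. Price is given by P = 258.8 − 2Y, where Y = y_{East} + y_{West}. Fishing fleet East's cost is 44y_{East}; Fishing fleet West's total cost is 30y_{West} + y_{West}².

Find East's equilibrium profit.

Fishing fleet East's profit: π = y_{East}(258.8 − 2(y_{East} + y_{West})) − 44y_{East}.
∂π/∂y_{East} = 214.8 − 4y_{East} − 2y_{West} = 0, so y_{East} = 53.7 − 0.5y_{West}.
For West: ∂π/∂y_{West} = 228.8 − 6y_{West} − 2y_{East} = 0 ⇒ y_{West} = 572/15 − (1/3)y_{East}.
Substituting the second reaction function into the first: y_{East} = 53.7 − 0.5(572/15 − (1/3)y_{East}), which gives (5/6)y_{East} = 1039/30 ⇒ y_{East} = 41.56.
Then y_{West} = 572/15 − (1/3)·41.56 = 24.28.
Price P = 258.8 − 2·65.84 = 127.12.
East's profit: (127.12 − 44)·41.56 = 3454.4672.

3454.4672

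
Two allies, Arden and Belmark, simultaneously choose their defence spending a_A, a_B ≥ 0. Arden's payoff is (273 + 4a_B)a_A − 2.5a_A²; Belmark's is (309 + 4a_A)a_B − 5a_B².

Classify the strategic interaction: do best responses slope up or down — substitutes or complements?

strategic complements

Expanding Arden's payoff: 273a_A + 4a_Ba_A − 2.5a_A².
∂π/∂a_A = 273 + 4a_B − 5a_A = 0, so a_A = 54.6 + 0.8a_B.
The best-response slope da_A/da_B = 0.8 > 0: the reaction function is upward-sloping, so the choices are strategic complements.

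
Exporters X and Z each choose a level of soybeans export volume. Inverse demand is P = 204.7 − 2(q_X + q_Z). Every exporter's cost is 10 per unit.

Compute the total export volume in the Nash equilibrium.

Exporter X's profit: π = q_X(204.7 − 2(q_X + q_Z)) − 10q_X.
∂π/∂q_X = 194.7 − 4q_X − 2q_Z = 0, so q_X = 48.675 − 0.5q_Z.
The game is symmetric, so in equilibrium q_Z = q_X: the reaction function gives 1.5q_X = 48.675, hence q_X = 32.45.
Total export volume: 32.45 + 32.45 = 64.9.

64.9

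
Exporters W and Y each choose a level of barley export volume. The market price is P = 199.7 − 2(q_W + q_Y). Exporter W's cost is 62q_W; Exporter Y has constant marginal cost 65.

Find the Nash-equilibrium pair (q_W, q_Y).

Exporter W's profit: π = q_W(199.7 − 2(q_W + q_Y)) − 62q_W.
∂π/∂q_W = 137.7 − 4q_W − 2q_Y = 0, so q_W = 34.425 − 0.5q_Y.
By the same steps for Y: q_Y = 33.675 − 0.5q_W.
Substituting the second reaction function into the first: q_W = 34.425 − 0.5(33.675 − 0.5q_W), which gives 0.75q_W = 17.5875 ⇒ q_W = 23.45.
Then q_Y = 33.675 − 0.5·23.45 = 21.95.

23.45, 21.95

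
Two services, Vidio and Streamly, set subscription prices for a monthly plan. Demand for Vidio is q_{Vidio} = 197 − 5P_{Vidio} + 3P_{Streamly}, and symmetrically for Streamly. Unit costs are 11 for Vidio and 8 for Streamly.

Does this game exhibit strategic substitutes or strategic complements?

Vidio's profit: π = (P_{Vidio} − 11)(197 − 5P_{Vidio} + 3P_{Streamly}).
∂π/∂P_{Vidio} = 252 − 10P_{Vidio} + 3P_{Streamly} = 0 ⇒ P_{Vidio} = 25.2 + 0.3P_{Streamly}.
The best-response slope dP_{Vidio}/dP_{Streamly} = 0.3 > 0: the reaction function is upward-sloping, so the choices are strategic complements.

strategic complements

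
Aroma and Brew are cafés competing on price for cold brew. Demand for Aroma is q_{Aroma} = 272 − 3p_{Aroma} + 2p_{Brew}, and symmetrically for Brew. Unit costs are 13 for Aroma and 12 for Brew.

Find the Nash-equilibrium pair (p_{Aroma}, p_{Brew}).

77.5625, 77.1875

Aroma's profit: π = (p_{Aroma} − 13)(272 − 3p_{Aroma} + 2p_{Brew}).
∂π/∂p_{Aroma} = 311 − 6p_{Aroma} + 2p_{Brew} = 0 ⇒ p_{Aroma} = 311/6 + (1/3)p_{Brew}.
Similarly p_{Brew} = 154/3 + (1/3)p_{Aroma}.
Solving the two reaction functions simultaneously: (1 − (1/3)(1/3))p_{Aroma} = 311/6 + (1/3)·(154/3), so (8/9)p_{Aroma} = 1241/18 and p_{Aroma} = 77.5625.
Then p_{Brew} = 154/3 + (1/3)·77.5625 = 77.1875.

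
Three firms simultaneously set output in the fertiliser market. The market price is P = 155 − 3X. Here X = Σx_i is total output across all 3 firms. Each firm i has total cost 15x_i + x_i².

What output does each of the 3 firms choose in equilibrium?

10

A representative firm's profit is π_i = x_i(155 − 3X) − 15x_i − x_i², with X = x_i + Σ_{j≠i} x_j.
First-order condition: 140 − 8x_i − 3Σ_{j≠i} x_j = 0.
With identical firms, set every x_j = x: then 140 − 8x − 6x = 0, i.e. x = 140/14 = 10.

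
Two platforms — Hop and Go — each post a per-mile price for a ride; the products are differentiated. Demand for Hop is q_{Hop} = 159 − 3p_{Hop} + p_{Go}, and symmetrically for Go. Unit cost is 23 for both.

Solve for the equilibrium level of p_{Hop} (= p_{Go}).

Hop's profit: π = (p_{Hop} − 23)(159 − 3p_{Hop} + p_{Go}).
∂π/∂p_{Hop} = 228 − 6p_{Hop} + p_{Go} = 0 ⇒ p_{Hop} = 38 + (1/6)p_{Go}.
The game is symmetric, so in equilibrium p_{Go} = p_{Hop}: the reaction function gives (5/6)p_{Hop} = 38, hence p_{Hop} = 45.6.

45.6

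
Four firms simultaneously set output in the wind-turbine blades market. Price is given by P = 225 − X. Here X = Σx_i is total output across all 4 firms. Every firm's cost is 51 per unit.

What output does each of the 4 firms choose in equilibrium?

34.8

A representative firm's profit is π_i = x_i(225 − X) − 51x_i, with X = x_i + Σ_{j≠i} x_j.
First-order condition: 174 − 2x_i − Σ_{j≠i} x_j = 0.
In a symmetric equilibrium every firm chooses the same x, so Σ_{j≠i} x_j = 3x. The condition becomes 174 − 5x = 0, giving x = 174/5 = 34.8.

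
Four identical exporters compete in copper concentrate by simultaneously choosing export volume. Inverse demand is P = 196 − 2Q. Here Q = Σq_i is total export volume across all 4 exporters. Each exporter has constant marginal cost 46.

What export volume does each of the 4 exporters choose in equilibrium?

15

A representative exporter's profit is π_i = q_i(196 − 2Q) − 46q_i, with Q = q_i + Σ_{j≠i} q_j.
First-order condition: 150 − 4q_i − 2Σ_{j≠i} q_j = 0.
With identical exporters, set every q_j = q: then 150 − 4q − 6q = 0, i.e. q = 150/10 = 15.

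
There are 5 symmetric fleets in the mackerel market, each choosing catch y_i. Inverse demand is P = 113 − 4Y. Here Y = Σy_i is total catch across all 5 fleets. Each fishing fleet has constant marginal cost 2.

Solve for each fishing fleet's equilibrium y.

4.625

A representative fishing fleet's profit is π_i = y_i(113 − 4Y) − 2y_i, with Y = y_i + Σ_{j≠i} y_j.
First-order condition: 111 − 8y_i − 4Σ_{j≠i} y_j = 0.
With identical fishing fleets, set every y_j = y: then 111 − 8y − 16y = 0, i.e. y = 111/24 = 4.625.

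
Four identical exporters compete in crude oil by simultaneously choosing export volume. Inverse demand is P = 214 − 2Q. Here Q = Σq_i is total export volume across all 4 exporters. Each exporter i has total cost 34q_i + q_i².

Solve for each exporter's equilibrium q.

A representative exporter's profit is π_i = q_i(214 − 2Q) − 34q_i − q_i², with Q = q_i + Σ_{j≠i} q_j.
First-order condition: 180 − 6q_i − 2Σ_{j≠i} q_j = 0.
In a symmetric equilibrium every exporter chooses the same q, so Σ_{j≠i} q_j = 3q. The condition becomes 180 − 12q = 0, giving q = 180/12 = 15.

15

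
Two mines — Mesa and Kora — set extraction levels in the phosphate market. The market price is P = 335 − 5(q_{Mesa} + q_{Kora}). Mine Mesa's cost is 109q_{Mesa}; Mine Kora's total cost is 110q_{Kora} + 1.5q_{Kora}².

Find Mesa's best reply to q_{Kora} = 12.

16.6

Mine Mesa's profit: π = q_{Mesa}(335 − 5(q_{Mesa} + q_{Kora})) − 109q_{Mesa}.
∂π/∂q_{Mesa} = 226 − 10q_{Mesa} − 5q_{Kora} = 0, so q_{Mesa} = 22.6 − 0.5q_{Kora}.
At q_{Kora} = 12: q_{Mesa} = 22.6 − 0.5·12 = 16.6.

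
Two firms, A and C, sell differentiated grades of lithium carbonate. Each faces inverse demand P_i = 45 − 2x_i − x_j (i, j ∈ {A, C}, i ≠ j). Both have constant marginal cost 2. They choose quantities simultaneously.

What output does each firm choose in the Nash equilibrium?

8.6

Firm A's profit: π = x_A(45 − 2x_A − x_C) − 2x_A.
∂π/∂x_A = 43 − 4x_A − x_C = 0 ⇒ x_A = 10.75 − 0.25x_C.
Setting x_A = x_C in the reaction function: x_A = 10.75 − 0.25x_A, so x_A = 10.75 / 1.25 = 8.6.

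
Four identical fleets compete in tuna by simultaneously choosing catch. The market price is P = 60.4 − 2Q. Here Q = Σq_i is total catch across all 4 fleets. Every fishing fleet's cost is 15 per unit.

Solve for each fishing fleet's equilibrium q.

4.54

A representative fishing fleet's profit is π_i = q_i(60.4 − 2Q) − 15q_i, with Q = q_i + Σ_{j≠i} q_j.
First-order condition: 45.4 − 4q_i − 2Σ_{j≠i} q_j = 0.
With identical fishing fleets, set every q_j = q: then 45.4 − 4q − 6q = 0, i.e. q = 45.4/10 = 4.54.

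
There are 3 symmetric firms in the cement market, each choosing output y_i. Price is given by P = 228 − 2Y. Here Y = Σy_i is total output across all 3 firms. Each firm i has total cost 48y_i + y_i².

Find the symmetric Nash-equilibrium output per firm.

18

A representative firm's profit is π_i = y_i(228 − 2Y) − 48y_i − y_i², with Y = y_i + Σ_{j≠i} y_j.
First-order condition: 180 − 6y_i − 2Σ_{j≠i} y_j = 0.
With identical firms, set every y_j = y: then 180 − 6y − 4y = 0, i.e. y = 180/10 = 18.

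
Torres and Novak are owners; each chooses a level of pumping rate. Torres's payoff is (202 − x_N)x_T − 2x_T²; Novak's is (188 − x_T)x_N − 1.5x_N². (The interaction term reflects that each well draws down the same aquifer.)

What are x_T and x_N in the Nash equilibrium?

38, 50

Expanding Torres's payoff: 202x_T − x_Nx_T − 2x_T².
∂π/∂x_T = 202 − x_N − 4x_T = 0, so x_T = 50.5 − 0.25x_N.
Likewise for Novak: x_N = 188/3 − (1/3)x_T.
Plugging x_N into Torres's best response: x_T = 50.5 − 0.25(188/3 − (1/3)x_T) ⇒ (11/12)x_T = 209/6, so x_T = 38.
Then x_N = 188/3 − (1/3)·38 = 50.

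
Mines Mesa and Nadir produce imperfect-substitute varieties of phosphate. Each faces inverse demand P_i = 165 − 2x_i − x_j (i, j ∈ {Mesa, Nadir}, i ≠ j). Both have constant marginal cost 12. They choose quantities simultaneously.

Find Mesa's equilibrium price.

73.2

Mine Mesa's profit: π = x_{Mesa}(165 − 2x_{Mesa} − x_{Nadir}) − 12x_{Mesa}.
∂π/∂x_{Mesa} = 153 − 4x_{Mesa} − x_{Nadir} = 0 ⇒ x_{Mesa} = 38.25 − 0.25x_{Nadir}.
Setting x_{Mesa} = x_{Nadir} in the reaction function: x_{Mesa} = 38.25 − 0.25x_{Mesa}, so x_{Mesa} = 38.25 / 1.25 = 30.6.
P_{Mesa} = 165 − 2·30.6 − 30.6 = 73.2.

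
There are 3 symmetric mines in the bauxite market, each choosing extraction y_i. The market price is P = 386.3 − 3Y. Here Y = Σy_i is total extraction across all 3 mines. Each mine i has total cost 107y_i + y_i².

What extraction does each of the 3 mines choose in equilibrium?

19.95

A representative mine's profit is π_i = y_i(386.3 − 3Y) − 107y_i − y_i², with Y = y_i + Σ_{j≠i} y_j.
First-order condition: 279.3 − 8y_i − 3Σ_{j≠i} y_j = 0.
Imposing symmetry (y_j = y for all j) turns Σ_{j≠i} y_j into 2y, so 279.3 = 14y and y = 19.95.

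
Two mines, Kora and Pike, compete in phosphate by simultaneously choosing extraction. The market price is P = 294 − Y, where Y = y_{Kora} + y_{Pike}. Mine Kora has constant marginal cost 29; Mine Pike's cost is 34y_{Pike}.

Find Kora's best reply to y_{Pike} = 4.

130.5

Mine Kora's profit: π = y_{Kora}(294 − (y_{Kora} + y_{Pike})) − 29y_{Kora}.
∂π/∂y_{Kora} = 265 − 2y_{Kora} − y_{Pike} = 0, so y_{Kora} = 132.5 − 0.5y_{Pike}.
At y_{Pike} = 4: y_{Kora} = 132.5 − 0.5·4 = 130.5.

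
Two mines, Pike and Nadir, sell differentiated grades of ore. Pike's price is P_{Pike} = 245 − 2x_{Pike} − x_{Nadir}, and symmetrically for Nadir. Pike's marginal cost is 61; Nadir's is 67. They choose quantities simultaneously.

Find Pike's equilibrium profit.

Mine Pike's profit: π = x_{Pike}(245 − 2x_{Pike} − x_{Nadir}) − 61x_{Pike}.
∂π/∂x_{Pike} = 184 − 4x_{Pike} − x_{Nadir} = 0 ⇒ x_{Pike} = 46 − 0.25x_{Nadir}.
Similarly x_{Nadir} = 44.5 − 0.25x_{Pike}.
Solving the two reaction functions simultaneously: (1 − (−0.25)(−0.25))x_{Pike} = 46 − 0.25·44.5, so 0.9375x_{Pike} = 34.875 and x_{Pike} = 37.2.
Then x_{Nadir} = 44.5 − 0.25·37.2 = 35.2.
P_{Pike} = 245 − 2·37.2 − 35.2 = 135.4.
Profit = (135.4 − 61)·37.2 = 2767.68.

2767.68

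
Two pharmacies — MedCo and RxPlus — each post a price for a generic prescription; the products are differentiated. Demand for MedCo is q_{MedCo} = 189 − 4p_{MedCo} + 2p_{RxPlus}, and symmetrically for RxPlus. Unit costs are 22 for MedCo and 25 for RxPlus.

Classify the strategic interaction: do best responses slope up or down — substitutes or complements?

strategic complements

MedCo's profit: π = (p_{MedCo} − 22)(189 − 4p_{MedCo} + 2p_{RxPlus}).
∂π/∂p_{MedCo} = 277 − 8p_{MedCo} + 2p_{RxPlus} = 0 ⇒ p_{MedCo} = 34.625 + 0.25p_{RxPlus}.
The best-response slope dp_{MedCo}/dp_{RxPlus} = 0.25 > 0: the reaction function is upward-sloping, so the choices are strategic complements.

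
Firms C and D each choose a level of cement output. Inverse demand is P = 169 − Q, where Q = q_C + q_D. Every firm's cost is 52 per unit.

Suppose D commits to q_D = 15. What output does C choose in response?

51

Firm C's profit: π = q_C(169 − (q_C + q_D)) − 52q_C.
∂π/∂q_C = 117 − 2q_C − q_D = 0, so q_C = 58.5 − 0.5q_D.
At q_D = 15: q_C = 58.5 − 0.5·15 = 51.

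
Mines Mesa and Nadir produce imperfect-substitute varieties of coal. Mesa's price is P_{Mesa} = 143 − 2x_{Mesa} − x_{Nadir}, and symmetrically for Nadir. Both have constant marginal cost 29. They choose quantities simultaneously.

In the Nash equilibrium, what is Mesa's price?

74.6

Mine Mesa's profit: π = x_{Mesa}(143 − 2x_{Mesa} − x_{Nadir}) − 29x_{Mesa}.
∂π/∂x_{Mesa} = 114 − 4x_{Mesa} − x_{Nadir} = 0 ⇒ x_{Mesa} = 28.5 − 0.25x_{Nadir}.
Setting x_{Mesa} = x_{Nadir} in the reaction function: x_{Mesa} = 28.5 − 0.25x_{Mesa}, so x_{Mesa} = 28.5 / 1.25 = 22.8.
P_{Mesa} = 143 − 2·22.8 − 22.8 = 74.6.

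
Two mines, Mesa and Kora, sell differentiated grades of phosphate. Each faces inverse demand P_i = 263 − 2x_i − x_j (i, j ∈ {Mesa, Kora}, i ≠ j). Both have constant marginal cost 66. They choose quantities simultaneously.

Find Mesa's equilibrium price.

Mine Mesa's profit: π = x_{Mesa}(263 − 2x_{Mesa} − x_{Kora}) − 66x_{Mesa}.
∂π/∂x_{Mesa} = 197 − 4x_{Mesa} − x_{Kora} = 0 ⇒ x_{Mesa} = 49.25 − 0.25x_{Kora}.
By symmetry x_{Kora} = x_{Mesa}; substituting into the reaction function, 1.25x_{Mesa} = 49.25 and x_{Mesa} = 39.4.
P_{Mesa} = 263 − 2·39.4 − 39.4 = 144.8.

144.8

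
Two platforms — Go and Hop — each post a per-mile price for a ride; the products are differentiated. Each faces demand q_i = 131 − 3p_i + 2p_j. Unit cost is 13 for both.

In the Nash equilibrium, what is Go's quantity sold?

88.5

Go's profit: π = (p_{Go} − 13)(131 − 3p_{Go} + 2p_{Hop}).
∂π/∂p_{Go} = 170 − 6p_{Go} + 2p_{Hop} = 0 ⇒ p_{Go} = 85/3 + (1/3)p_{Hop}.
By symmetry p_{Hop} = p_{Go}; substituting into the reaction function, (2/3)p_{Go} = 85/3 and p_{Go} = 42.5.
q_{Go} = 131 − 3·42.5 + 2·42.5 = 88.5.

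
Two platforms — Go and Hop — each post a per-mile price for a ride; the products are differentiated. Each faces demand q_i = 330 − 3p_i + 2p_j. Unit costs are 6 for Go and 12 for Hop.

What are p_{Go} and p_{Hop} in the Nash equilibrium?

88.125, 90.375

Go's profit: π = (p_{Go} − 6)(330 − 3p_{Go} + 2p_{Hop}).
∂π/∂p_{Go} = 348 − 6p_{Go} + 2p_{Hop} = 0 ⇒ p_{Go} = 58 + (1/3)p_{Hop}.
Similarly p_{Hop} = 61 + (1/3)p_{Go}.
Solving the two reaction functions simultaneously: (1 − (1/3)(1/3))p_{Go} = 58 + (1/3)·61, so (8/9)p_{Go} = 235/3 and p_{Go} = 88.125.
Then p_{Hop} = 61 + (1/3)·88.125 = 90.375.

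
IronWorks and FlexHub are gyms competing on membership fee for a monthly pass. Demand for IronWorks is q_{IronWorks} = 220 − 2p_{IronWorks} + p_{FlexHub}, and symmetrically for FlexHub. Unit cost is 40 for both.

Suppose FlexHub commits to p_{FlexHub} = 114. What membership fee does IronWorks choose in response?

IronWorks's profit: π = (p_{IronWorks} − 40)(220 − 2p_{IronWorks} + p_{FlexHub}).
∂π/∂p_{IronWorks} = 300 − 4p_{IronWorks} + p_{FlexHub} = 0 ⇒ p_{IronWorks} = 75 + 0.25p_{FlexHub}.
At p_{FlexHub} = 114: p_{IronWorks} = 75 + 0.25·114 = 103.5.

103.5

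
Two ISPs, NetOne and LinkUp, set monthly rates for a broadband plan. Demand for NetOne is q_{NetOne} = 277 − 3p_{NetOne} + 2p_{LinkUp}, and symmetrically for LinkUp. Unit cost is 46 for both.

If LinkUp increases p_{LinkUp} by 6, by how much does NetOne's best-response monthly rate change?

2

NetOne's profit: π = (p_{NetOne} − 46)(277 − 3p_{NetOne} + 2p_{LinkUp}).
∂π/∂p_{NetOne} = 415 − 6p_{NetOne} + 2p_{LinkUp} = 0 ⇒ p_{NetOne} = 415/6 + (1/3)p_{LinkUp}.
The reaction-function slope is 1/3, so a 6-unit rise in p_{LinkUp} moves p_{NetOne} by 1/3 × 6 = 2. NetOne's best response rises — the actions are strategic complements.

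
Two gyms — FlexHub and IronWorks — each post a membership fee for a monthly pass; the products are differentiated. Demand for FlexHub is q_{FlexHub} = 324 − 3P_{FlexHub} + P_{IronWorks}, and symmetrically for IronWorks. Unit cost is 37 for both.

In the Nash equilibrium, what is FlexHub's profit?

FlexHub's profit: π = (P_{FlexHub} − 37)(324 − 3P_{FlexHub} + P_{IronWorks}).
∂π/∂P_{FlexHub} = 435 − 6P_{FlexHub} + P_{IronWorks} = 0 ⇒ P_{FlexHub} = 72.5 + (1/6)P_{IronWorks}.
Setting P_{FlexHub} = P_{IronWorks} in the reaction function: P_{FlexHub} = 72.5 + (1/6)P_{FlexHub}, so P_{FlexHub} = 72.5 / (5/6) = 87.
q_{FlexHub} = 324 − 3·87 + 87 = 150.
Profit = (87 − 37)·150 = 7500.

7500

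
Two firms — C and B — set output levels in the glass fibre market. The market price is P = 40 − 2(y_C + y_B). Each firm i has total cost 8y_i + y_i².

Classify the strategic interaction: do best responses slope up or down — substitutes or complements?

Firm C's profit: π = y_C(40 − 2(y_C + y_B)) − 8y_C − y_C².
∂π/∂y_C = 32 − 6y_C − 2y_B = 0, so y_C = 16/3 − (1/3)y_B.
The best-response slope dy_C/dy_B = −1/3 < 0: the reaction function is downward-sloping, so the choices are strategic substitutes.

strategic substitutes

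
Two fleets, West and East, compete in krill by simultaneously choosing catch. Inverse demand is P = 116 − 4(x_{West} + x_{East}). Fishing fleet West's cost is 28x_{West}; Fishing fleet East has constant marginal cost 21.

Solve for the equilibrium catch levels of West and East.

Fishing fleet West's profit: π = x_{West}(116 − 4(x_{West} + x_{East})) − 28x_{West}.
∂π/∂x_{West} = 88 − 8x_{West} − 4x_{East} = 0, so x_{West} = 11 − 0.5x_{East}.
By the same steps for East: x_{East} = 11.875 − 0.5x_{West}.
Solving the two reaction functions simultaneously: (1 − (−0.5)(−0.5))x_{West} = 11 − 0.5·11.875, so 0.75x_{West} = 5.0625 and x_{West} = 6.75.
Then x_{East} = 11.875 − 0.5·6.75 = 8.5.

6.75, 8.5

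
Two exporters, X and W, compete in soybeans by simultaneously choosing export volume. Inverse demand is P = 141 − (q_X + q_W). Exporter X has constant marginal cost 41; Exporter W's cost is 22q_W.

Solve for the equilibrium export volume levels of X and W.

Exporter X's profit: π = q_X(141 − (q_X + q_W)) − 41q_X.
∂π/∂q_X = 100 − 2q_X − q_W = 0, so q_X = 50 − 0.5q_W.
By the same steps for W: q_W = 59.5 − 0.5q_X.
Solving the two reaction functions simultaneously: (1 − (−0.5)(−0.5))q_X = 50 − 0.5·59.5, so 0.75q_X = 20.25 and q_X = 27.
Then q_W = 59.5 − 0.5·27 = 46.

27, 46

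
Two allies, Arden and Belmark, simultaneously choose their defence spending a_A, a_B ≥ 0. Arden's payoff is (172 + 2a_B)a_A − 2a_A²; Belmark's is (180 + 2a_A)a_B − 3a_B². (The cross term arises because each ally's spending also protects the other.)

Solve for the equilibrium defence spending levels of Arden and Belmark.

69.6, 53.2

Expanding Arden's payoff: 172a_A + 2a_Ba_A − 2a_A².
∂π/∂a_A = 172 + 2a_B − 4a_A = 0, so a_A = 43 + 0.5a_B.
Likewise for Belmark: a_B = 30 + (1/3)a_A.
Plugging a_B into Arden's best response: a_A = 43 + 0.5(30 + (1/3)a_A) ⇒ (5/6)a_A = 58, so a_A = 69.6.
Then a_B = 30 + (1/3)·69.6 = 53.2.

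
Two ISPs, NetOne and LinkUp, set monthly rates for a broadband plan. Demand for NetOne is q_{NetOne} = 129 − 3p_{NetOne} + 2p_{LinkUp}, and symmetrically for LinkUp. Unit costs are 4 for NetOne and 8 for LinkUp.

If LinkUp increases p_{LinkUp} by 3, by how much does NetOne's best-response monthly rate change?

NetOne's profit: π = (p_{NetOne} − 4)(129 − 3p_{NetOne} + 2p_{LinkUp}).
∂π/∂p_{NetOne} = 141 − 6p_{NetOne} + 2p_{LinkUp} = 0 ⇒ p_{NetOne} = 23.5 + (1/3)p_{LinkUp}.
The reaction-function slope is 1/3, so a 3-unit rise in p_{LinkUp} moves p_{NetOne} by 1/3 × 3 = 1. NetOne's best response rises — the actions are strategic complements.

1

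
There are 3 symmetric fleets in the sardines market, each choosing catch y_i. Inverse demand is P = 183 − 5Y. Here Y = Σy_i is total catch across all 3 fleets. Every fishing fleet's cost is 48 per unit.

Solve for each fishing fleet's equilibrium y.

6.75

A representative fishing fleet's profit is π_i = y_i(183 − 5Y) − 48y_i, with Y = y_i + Σ_{j≠i} y_j.
First-order condition: 135 − 10y_i − 5Σ_{j≠i} y_j = 0.
In a symmetric equilibrium every fishing fleet chooses the same y, so Σ_{j≠i} y_j = 2y. The condition becomes 135 − 20y = 0, giving y = 135/20 = 6.75.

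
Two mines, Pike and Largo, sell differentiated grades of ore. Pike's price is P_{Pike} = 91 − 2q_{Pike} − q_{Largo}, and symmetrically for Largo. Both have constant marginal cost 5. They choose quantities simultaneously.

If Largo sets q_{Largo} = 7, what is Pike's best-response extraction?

Mine Pike's profit: π = q_{Pike}(91 − 2q_{Pike} − q_{Largo}) − 5q_{Pike}.
∂π/∂q_{Pike} = 86 − 4q_{Pike} − q_{Largo} = 0 ⇒ q_{Pike} = 21.5 − 0.25q_{Largo}.
At q_{Largo} = 7: q_{Pike} = 21.5 − 0.25·7 = 19.75.

19.75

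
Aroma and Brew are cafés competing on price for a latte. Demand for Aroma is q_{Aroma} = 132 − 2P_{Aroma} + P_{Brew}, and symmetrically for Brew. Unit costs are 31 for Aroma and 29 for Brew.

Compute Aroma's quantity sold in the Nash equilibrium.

66.8

Aroma's profit: π = (P_{Aroma} − 31)(132 − 2P_{Aroma} + P_{Brew}).
∂π/∂P_{Aroma} = 194 − 4P_{Aroma} + P_{Brew} = 0 ⇒ P_{Aroma} = 48.5 + 0.25P_{Brew}.
Similarly P_{Brew} = 47.5 + 0.25P_{Aroma}.
Plugging P_{Brew} into Aroma's best response: P_{Aroma} = 48.5 + 0.25(47.5 + 0.25P_{Aroma}) ⇒ 0.9375P_{Aroma} = 60.375, so P_{Aroma} = 64.4.
Then P_{Brew} = 47.5 + 0.25·64.4 = 63.6.
q_{Aroma} = 132 − 2·64.4 + 63.6 = 66.8.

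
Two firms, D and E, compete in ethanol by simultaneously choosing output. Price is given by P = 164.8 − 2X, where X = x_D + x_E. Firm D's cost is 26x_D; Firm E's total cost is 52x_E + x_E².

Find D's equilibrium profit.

Firm D's profit: π = x_D(164.8 − 2(x_D + x_E)) − 26x_D.
∂π/∂x_D = 138.8 − 4x_D − 2x_E = 0, so x_D = 34.7 − 0.5x_E.
For E: ∂π/∂x_E = 112.8 − 6x_E − 2x_D = 0 ⇒ x_E = 18.8 − (1/3)x_D.
Substituting the second reaction function into the first: x_D = 34.7 − 0.5(18.8 − (1/3)x_D), which gives (5/6)x_D = 25.3 ⇒ x_D = 30.36.
Then x_E = 18.8 − (1/3)·30.36 = 8.68.
Price P = 164.8 − 2·39.04 = 86.72.
D's profit: (86.72 − 26)·30.36 = 1843.4592.

1843.4592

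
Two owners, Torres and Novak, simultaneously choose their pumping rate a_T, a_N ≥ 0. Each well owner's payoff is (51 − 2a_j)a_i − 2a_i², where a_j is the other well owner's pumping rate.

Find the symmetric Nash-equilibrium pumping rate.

Torres's payoff is (51 − 2a_N)a_T − 2a_T².
∂π/∂a_T = 51 − 2a_N − 4a_T = 0, so a_T = 12.75 − 0.5a_N.
Setting a_T = a_N in the reaction function: a_T = 12.75 − 0.5a_T, so a_T = 12.75 / 1.5 = 8.5.

8.5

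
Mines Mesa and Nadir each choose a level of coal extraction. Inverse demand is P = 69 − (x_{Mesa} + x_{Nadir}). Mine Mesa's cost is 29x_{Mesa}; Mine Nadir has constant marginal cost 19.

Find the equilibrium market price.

39

Mine Mesa's profit: π = x_{Mesa}(69 − (x_{Mesa} + x_{Nadir})) − 29x_{Mesa}.
∂π/∂x_{Mesa} = 40 − 2x_{Mesa} − x_{Nadir} = 0, so x_{Mesa} = 20 − 0.5x_{Nadir}.
By the same steps for Nadir: x_{Nadir} = 25 − 0.5x_{Mesa}.
Solving the two reaction functions simultaneously: (1 − (−0.5)(−0.5))x_{Mesa} = 20 − 0.5·25, so 0.75x_{Mesa} = 7.5 and x_{Mesa} = 10.
Then x_{Nadir} = 25 − 0.5·10 = 20.
Equilibrium price: P = 69 − 30 = 39.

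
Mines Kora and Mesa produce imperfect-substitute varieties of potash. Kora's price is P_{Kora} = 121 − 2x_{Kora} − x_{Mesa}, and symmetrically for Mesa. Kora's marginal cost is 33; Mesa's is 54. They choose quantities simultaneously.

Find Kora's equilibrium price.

Mine Kora's profit: π = x_{Kora}(121 − 2x_{Kora} − x_{Mesa}) − 33x_{Kora}.
∂π/∂x_{Kora} = 88 − 4x_{Kora} − x_{Mesa} = 0 ⇒ x_{Kora} = 22 − 0.25x_{Mesa}.
Similarly x_{Mesa} = 16.75 − 0.25x_{Kora}.
Substituting the second reaction function into the first: x_{Kora} = 22 − 0.25(16.75 − 0.25x_{Kora}), which gives 0.9375x_{Kora} = 17.8125 ⇒ x_{Kora} = 19.
Then x_{Mesa} = 16.75 − 0.25·19 = 12.
P_{Kora} = 121 − 2·19 − 12 = 71.

71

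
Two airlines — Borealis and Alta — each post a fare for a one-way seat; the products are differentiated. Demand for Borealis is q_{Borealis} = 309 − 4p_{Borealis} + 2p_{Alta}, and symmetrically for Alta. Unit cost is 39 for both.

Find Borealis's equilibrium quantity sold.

154

Borealis's profit: π = (p_{Borealis} − 39)(309 − 4p_{Borealis} + 2p_{Alta}).
∂π/∂p_{Borealis} = 465 − 8p_{Borealis} + 2p_{Alta} = 0 ⇒ p_{Borealis} = 58.125 + 0.25p_{Alta}.
By symmetry p_{Alta} = p_{Borealis}; substituting into the reaction function, 0.75p_{Borealis} = 58.125 and p_{Borealis} = 77.5.
q_{Borealis} = 309 − 4·77.5 + 2·77.5 = 154.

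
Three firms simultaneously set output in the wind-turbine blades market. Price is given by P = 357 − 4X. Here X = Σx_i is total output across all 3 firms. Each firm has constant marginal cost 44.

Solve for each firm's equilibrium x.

A representative firm's profit is π_i = x_i(357 − 4X) − 44x_i, with X = x_i + Σ_{j≠i} x_j.
First-order condition: 313 − 8x_i − 4Σ_{j≠i} x_j = 0.
In a symmetric equilibrium every firm chooses the same x, so Σ_{j≠i} x_j = 2x. The condition becomes 313 − 16x = 0, giving x = 313/16 = 19.5625.

19.5625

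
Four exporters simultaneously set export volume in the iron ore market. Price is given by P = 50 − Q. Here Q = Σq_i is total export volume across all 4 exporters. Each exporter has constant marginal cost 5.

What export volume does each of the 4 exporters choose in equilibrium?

A representative exporter's profit is π_i = q_i(50 − Q) − 5q_i, with Q = q_i + Σ_{j≠i} q_j.
First-order condition: 45 − 2q_i − Σ_{j≠i} q_j = 0.
With identical exporters, set every q_j = q: then 45 − 2q − 3q = 0, i.e. q = 45/5 = 9.

9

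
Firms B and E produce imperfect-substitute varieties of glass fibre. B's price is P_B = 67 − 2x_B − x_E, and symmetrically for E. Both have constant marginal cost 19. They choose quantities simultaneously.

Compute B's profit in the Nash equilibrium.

Firm B's profit: π = x_B(67 − 2x_B − x_E) − 19x_B.
∂π/∂x_B = 48 − 4x_B − x_E = 0 ⇒ x_B = 12 − 0.25x_E.
Setting x_B = x_E in the reaction function: x_B = 12 − 0.25x_B, so x_B = 12 / 1.25 = 9.6.
P_B = 67 − 2·9.6 − 9.6 = 38.2.
Profit = (38.2 − 19)·9.6 = 184.32.

184.32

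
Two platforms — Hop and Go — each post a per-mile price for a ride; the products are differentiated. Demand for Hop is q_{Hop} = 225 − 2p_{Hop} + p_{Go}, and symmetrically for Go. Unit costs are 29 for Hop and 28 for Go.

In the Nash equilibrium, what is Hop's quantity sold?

130.4

Hop's profit: π = (p_{Hop} − 29)(225 − 2p_{Hop} + p_{Go}).
∂π/∂p_{Hop} = 283 − 4p_{Hop} + p_{Go} = 0 ⇒ p_{Hop} = 70.75 + 0.25p_{Go}.
Similarly p_{Go} = 70.25 + 0.25p_{Hop}.
Substituting the second reaction function into the first: p_{Hop} = 70.75 + 0.25(70.25 + 0.25p_{Hop}), which gives 0.9375p_{Hop} = 88.3125 ⇒ p_{Hop} = 94.2.
Then p_{Go} = 70.25 + 0.25·94.2 = 93.8.
q_{Hop} = 225 − 2·94.2 + 93.8 = 130.4.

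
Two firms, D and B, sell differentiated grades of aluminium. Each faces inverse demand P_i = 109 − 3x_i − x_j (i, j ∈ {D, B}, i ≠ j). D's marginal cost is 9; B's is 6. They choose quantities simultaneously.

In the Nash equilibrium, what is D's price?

51.6

Firm D's profit: π = x_D(109 − 3x_D − x_B) − 9x_D.
∂π/∂x_D = 100 − 6x_D − x_B = 0 ⇒ x_D = 50/3 − (1/6)x_B.
Similarly x_B = 103/6 − (1/6)x_D.
Plugging x_B into D's best response: x_D = 50/3 − (1/6)(103/6 − (1/6)x_D) ⇒ (35/36)x_D = 497/36, so x_D = 14.2.
Then x_B = 103/6 − (1/6)·14.2 = 14.8.
P_D = 109 − 3·14.2 − 14.8 = 51.6.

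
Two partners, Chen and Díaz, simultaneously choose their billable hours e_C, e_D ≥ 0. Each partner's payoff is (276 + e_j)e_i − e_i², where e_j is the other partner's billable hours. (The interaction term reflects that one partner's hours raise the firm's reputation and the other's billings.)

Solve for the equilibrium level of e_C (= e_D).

Chen's payoff is (276 + e_D)e_C − e_C².
∂π/∂e_C = 276 + e_D − 2e_C = 0, so e_C = 138 + 0.5e_D.
Setting e_C = e_D in the reaction function: e_C = 138 + 0.5e_C, so e_C = 138 / 0.5 = 276.

276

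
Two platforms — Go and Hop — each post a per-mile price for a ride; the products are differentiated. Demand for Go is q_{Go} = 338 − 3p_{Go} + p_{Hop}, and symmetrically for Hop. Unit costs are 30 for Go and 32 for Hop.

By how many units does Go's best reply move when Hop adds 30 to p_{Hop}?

Go's profit: π = (p_{Go} − 30)(338 − 3p_{Go} + p_{Hop}).
∂π/∂p_{Go} = 428 − 6p_{Go} + p_{Hop} = 0 ⇒ p_{Go} = 214/3 + (1/6)p_{Hop}.
The reaction-function slope is 1/6, so a 30-unit rise in p_{Hop} moves p_{Go} by 1/6 × 30 = 5. Go's best response rises — the actions are strategic complements.

5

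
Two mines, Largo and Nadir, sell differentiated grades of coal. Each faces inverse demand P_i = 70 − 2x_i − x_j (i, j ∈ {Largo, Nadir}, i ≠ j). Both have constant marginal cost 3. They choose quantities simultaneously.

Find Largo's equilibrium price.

Mine Largo's profit: π = x_{Largo}(70 − 2x_{Largo} − x_{Nadir}) − 3x_{Largo}.
∂π/∂x_{Largo} = 67 − 4x_{Largo} − x_{Nadir} = 0 ⇒ x_{Largo} = 16.75 − 0.25x_{Nadir}.
By symmetry x_{Nadir} = x_{Largo}; substituting into the reaction function, 1.25x_{Largo} = 16.75 and x_{Largo} = 13.4.
P_{Largo} = 70 − 2·13.4 − 13.4 = 29.8.

29.8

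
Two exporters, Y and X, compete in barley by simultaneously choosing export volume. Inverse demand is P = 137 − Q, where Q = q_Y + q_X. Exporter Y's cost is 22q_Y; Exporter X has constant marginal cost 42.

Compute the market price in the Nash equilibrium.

67

Exporter Y's profit: π = q_Y(137 − (q_Y + q_X)) − 22q_Y.
∂π/∂q_Y = 115 − 2q_Y − q_X = 0, so q_Y = 57.5 − 0.5q_X.
By the same steps for X: q_X = 47.5 − 0.5q_Y.
Solving the two reaction functions simultaneously: (1 − (−0.5)(−0.5))q_Y = 57.5 − 0.5·47.5, so 0.75q_Y = 33.75 and q_Y = 45.
Then q_X = 47.5 − 0.5·45 = 25.
Equilibrium price: P = 137 − 70 = 67.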